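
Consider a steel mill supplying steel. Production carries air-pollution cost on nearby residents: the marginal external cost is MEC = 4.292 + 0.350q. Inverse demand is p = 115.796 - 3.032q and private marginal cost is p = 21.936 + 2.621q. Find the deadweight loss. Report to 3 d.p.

DWL = 8.502

Market equilibrium (private): 21.936 + 2.621q = 115.796 - 3.032q → q_m = 16.6036.
Social marginal cost = private MC + MEC = 26.228 + 2.971q.
Set SMC = demand: 26.228 + 2.971q = 115.796 - 3.032q → q* = 14.9205.
Height of the DWL triangle at q_m is SMC(q_m) − demand(q_m) = MEC(q_m) = 10.1033.
DWL = ½ × 1.6831 × 10.1033 = 8.5024.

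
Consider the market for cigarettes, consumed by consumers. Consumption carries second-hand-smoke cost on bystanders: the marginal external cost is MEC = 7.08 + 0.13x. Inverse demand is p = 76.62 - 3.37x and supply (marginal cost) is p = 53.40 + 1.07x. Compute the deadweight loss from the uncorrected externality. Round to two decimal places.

Market equilibrium (private): 53.40 + 1.07x = 76.62 - 3.37x → x_m = 5.2297.
Social marginal benefit = demand − MEC = 69.54 - 3.50x.
Set SMB = MC: 69.54 - 3.50x = 53.40 + 1.07x → x* = 3.5317.
Between x* and x_m the wedge MC − SMB runs linearly from 0 to MEC(x_m), so the loss is a triangle.
DWL = ½ × 1.6980 × 7.7599 = 6.5882.

DWL = 6.59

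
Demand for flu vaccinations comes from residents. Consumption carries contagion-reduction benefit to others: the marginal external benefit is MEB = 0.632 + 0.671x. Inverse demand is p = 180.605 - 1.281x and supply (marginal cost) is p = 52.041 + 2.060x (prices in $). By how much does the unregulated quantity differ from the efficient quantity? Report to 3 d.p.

Market equilibrium (private): 52.041 + 2.060x = 180.605 - 1.281x → x_m = 38.4807.
Social marginal benefit = demand + MEB = 181.237 - 0.610x.
Set SMB = MC: 181.237 - 0.610x = 52.041 + 2.060x → x* = 48.3880.
Gap = |38.4807 − 48.3880| = 9.9073.

9.907 units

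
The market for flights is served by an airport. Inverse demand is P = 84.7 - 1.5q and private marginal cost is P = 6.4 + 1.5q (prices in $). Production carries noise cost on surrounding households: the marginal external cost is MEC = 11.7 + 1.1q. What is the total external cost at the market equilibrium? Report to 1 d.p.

Market equilibrium (private): 6.4 + 1.5q = 84.7 - 1.5q → q_m = 26.1000.
Total external cost = ∫₀^{q_m} (11.7 + 1.1q) dq = 11.7×26.1000 + ½×1.1×26.1000² = 680.0355.

$680.0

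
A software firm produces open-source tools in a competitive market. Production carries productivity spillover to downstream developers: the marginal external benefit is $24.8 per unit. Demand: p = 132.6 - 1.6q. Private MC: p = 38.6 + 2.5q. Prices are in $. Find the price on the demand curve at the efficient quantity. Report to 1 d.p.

Social marginal cost = private MC − MEB = 13.8 + 2.5q.
Set SMC = demand: 13.8 + 2.5q = 132.6 - 1.6q → q* = 28.9756.
Consumer price on the demand curve at q*: 132.6 − 1.6×28.9756 = 86.2390.

P = $86.2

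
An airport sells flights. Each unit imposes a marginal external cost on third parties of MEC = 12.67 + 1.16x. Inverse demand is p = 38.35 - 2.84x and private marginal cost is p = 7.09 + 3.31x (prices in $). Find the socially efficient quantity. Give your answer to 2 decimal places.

Social marginal cost = private MC + MEC = 19.76 + 4.47x.
Set SMC = demand: 19.76 + 4.47x = 38.35 - 2.84x → x* = 2.5431.

x* = 2.54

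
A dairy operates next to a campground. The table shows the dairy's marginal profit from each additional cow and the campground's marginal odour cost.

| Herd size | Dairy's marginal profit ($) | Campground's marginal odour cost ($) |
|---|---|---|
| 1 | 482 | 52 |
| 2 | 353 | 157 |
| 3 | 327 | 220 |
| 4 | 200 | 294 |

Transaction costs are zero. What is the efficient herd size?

3

Bargaining reaches the level where marginal profit last exceeds marginal odour cost.
That holds through level 3 (327 ≥ 220) but not at 4 (200 < 294).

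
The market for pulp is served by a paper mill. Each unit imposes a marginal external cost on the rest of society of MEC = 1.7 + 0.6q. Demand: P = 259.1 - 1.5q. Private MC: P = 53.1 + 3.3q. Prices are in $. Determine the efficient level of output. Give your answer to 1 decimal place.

Social marginal cost = private MC + MEC = 54.8 + 3.9q.
Set SMC = demand: 54.8 + 3.9q = 259.1 - 1.5q → q* = 37.8333.

q* = 37.8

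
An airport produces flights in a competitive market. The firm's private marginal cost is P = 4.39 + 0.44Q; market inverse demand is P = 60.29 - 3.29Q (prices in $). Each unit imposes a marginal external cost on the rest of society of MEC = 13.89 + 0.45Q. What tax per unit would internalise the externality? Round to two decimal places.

tax = $18.41 per unit

Social marginal cost = private MC + MEC = 18.28 + 0.89Q.
Set SMC = demand: 18.28 + 0.89Q = 60.29 - 3.29Q → Q* = 10.0502.
The Pigouvian tax equals MEC at Q*: 13.89 + 0.45×10.0502 = 18.4126.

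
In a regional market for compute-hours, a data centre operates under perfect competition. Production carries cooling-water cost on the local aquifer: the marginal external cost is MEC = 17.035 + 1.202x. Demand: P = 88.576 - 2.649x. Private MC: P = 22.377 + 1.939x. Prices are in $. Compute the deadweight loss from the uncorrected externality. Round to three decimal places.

Market equilibrium (private): 22.377 + 1.939x = 88.576 - 2.649x → x_m = 14.4287.
Social marginal cost = private MC + MEC = 39.412 + 3.141x.
Set SMC = demand: 39.412 + 3.141x = 88.576 - 2.649x → x* = 8.4912.
The welfare-loss triangle has base |x_m − x*| and height MEC(x_m) (the vertical gap between SMC and demand is zero at x* and MEC at x_m).
DWL = ½ × 5.9375 × 34.3783 = 102.0606.

DWL = $102.061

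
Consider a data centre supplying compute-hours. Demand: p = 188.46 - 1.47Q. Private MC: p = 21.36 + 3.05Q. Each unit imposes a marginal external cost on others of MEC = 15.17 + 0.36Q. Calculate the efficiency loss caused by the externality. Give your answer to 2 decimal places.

DWL = 83.10

Market equilibrium (private): 21.36 + 3.05Q = 188.46 - 1.47Q → Q_m = 36.9690.
Social marginal cost = private MC + MEC = 36.53 + 3.41Q.
Set SMC = demand: 36.53 + 3.41Q = 188.46 - 1.47Q → Q* = 31.1332.
The welfare-loss triangle has base |Q_m − Q*| and height MEC(Q_m) (the vertical gap between SMC and demand is zero at Q* and MEC at Q_m).
DWL = ½ × 5.8358 × 28.4788 = 83.0983.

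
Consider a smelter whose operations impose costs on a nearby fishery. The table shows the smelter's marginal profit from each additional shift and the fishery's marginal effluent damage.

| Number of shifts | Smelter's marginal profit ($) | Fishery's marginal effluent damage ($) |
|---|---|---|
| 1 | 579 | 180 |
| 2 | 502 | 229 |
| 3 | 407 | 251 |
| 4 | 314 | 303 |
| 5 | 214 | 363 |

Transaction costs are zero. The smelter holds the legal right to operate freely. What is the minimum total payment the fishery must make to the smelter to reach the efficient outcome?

$214

Left alone the smelter would choose level 5 (marginal profit stays positive).
Efficient level: k* = 4 (marginal profit ≥ marginal effluent damage through 4).
The fishery must at least cover the smelter's forgone profit from cutting 5→4: 214 = 214.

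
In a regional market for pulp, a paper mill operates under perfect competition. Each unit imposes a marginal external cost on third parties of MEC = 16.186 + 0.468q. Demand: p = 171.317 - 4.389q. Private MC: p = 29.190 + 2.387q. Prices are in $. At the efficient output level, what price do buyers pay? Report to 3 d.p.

P = $95.012

Social marginal cost = private MC + MEC = 45.376 + 2.855q.
Set SMC = demand: 45.376 + 2.855q = 171.317 - 4.389q → q* = 17.3856.
Consumer price on the demand curve at q*: 171.317 − 4.389×17.3856 = 95.0116.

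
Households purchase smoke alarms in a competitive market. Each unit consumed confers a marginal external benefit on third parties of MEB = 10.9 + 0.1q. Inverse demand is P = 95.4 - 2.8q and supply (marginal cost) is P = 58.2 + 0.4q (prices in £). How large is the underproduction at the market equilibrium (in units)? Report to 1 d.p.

3.9 units

Market equilibrium (private): 58.2 + 0.4q = 95.4 - 2.8q → q_m = 11.6250.
Social marginal benefit = demand + MEB = 106.3 - 2.7q.
Set SMB = MC: 106.3 - 2.7q = 58.2 + 0.4q → q* = 15.5161.
Gap = |11.6250 − 15.5161| = 3.8911.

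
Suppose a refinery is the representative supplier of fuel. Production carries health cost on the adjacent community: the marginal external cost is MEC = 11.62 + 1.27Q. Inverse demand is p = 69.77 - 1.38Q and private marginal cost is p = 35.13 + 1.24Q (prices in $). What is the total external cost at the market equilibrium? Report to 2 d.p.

$264.63

Market equilibrium (private): 35.13 + 1.24Q = 69.77 - 1.38Q → Q_m = 13.2214.
Total external cost = ∫₀^{Q_m} (11.62 + 1.27Q) dQ = 11.62×13.2214 + ½×1.27×13.2214² = 264.6341.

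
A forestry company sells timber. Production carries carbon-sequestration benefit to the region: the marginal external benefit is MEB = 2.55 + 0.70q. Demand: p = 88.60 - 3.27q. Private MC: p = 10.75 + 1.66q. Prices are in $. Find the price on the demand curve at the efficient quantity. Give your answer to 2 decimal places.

P = $26.45

Social marginal cost = private MC − MEB = 8.20 + 0.96q.
Set SMC = demand: 8.20 + 0.96q = 88.60 - 3.27q → q* = 19.0071.
Consumer price on the demand curve at q*: 88.60 − 3.27×19.0071 = 26.4468.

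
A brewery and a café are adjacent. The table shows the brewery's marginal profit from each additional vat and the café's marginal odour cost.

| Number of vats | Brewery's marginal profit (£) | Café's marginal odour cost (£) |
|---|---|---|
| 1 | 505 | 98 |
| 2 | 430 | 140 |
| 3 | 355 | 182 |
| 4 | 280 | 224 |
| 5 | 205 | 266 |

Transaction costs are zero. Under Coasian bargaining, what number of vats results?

4

Bargaining reaches the level where marginal profit last exceeds marginal odour cost.
That holds through level 4 (280 ≥ 224) but not at 5 (205 < 266).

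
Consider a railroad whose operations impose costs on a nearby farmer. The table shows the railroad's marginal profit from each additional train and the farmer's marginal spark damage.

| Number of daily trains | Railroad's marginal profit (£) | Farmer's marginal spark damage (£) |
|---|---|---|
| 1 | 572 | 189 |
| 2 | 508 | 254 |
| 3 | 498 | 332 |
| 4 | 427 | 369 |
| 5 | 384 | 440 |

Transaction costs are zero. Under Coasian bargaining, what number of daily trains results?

Bargaining reaches the level where marginal profit last exceeds marginal spark damage.
That holds through level 4 (427 ≥ 369) but not at 5 (384 < 440).

4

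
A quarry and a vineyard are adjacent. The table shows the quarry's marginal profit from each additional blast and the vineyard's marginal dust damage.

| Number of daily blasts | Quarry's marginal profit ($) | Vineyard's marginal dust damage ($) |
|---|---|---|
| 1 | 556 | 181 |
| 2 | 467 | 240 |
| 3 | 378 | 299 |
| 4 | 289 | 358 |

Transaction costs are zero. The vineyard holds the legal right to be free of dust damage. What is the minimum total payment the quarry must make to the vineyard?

Efficient level: marginal profit ≥ marginal dust damage through level 3, so k* = 3.
With the vineyard holding the right, the quarry must at least compensate total damage at k*: 181 + 240 + 299 = 720.

$720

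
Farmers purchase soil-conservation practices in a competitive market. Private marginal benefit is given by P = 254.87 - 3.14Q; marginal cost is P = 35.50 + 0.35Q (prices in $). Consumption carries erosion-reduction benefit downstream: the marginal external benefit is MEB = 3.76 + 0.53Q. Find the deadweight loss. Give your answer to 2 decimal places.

Market equilibrium (private): 35.50 + 0.35Q = 254.87 - 3.14Q → Q_m = 62.8567.
Social marginal benefit = demand + MEB = 258.63 - 2.61Q.
Set SMB = MC: 258.63 - 2.61Q = 35.50 + 0.35Q → Q* = 75.3818.
Between Q* and Q_m the wedge SMB − MC runs linearly from 0 to MEB(Q_m), so the loss is a triangle.
DWL = ½ × 12.5251 × 37.0741 = 232.1784.

DWL = $232.18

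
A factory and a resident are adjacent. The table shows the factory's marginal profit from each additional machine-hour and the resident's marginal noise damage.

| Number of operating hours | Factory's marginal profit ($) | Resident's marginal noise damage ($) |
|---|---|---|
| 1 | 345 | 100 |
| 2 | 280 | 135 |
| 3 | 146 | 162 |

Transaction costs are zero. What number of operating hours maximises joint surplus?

Bargaining reaches the level where marginal profit last exceeds marginal noise damage.
That holds through level 2 (280 ≥ 135) but not at 3 (146 < 162).

2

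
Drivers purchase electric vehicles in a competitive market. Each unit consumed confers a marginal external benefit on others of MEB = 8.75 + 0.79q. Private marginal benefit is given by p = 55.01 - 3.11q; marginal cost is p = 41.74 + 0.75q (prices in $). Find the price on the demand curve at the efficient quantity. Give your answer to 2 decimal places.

Social marginal benefit = demand + MEB = 63.76 - 2.32q.
Set SMB = MC: 63.76 - 2.32q = 41.74 + 0.75q → q* = 7.1726.
Consumer price on the demand curve at q*: 55.01 − 3.11×7.1726 = 32.7032.

P = $32.70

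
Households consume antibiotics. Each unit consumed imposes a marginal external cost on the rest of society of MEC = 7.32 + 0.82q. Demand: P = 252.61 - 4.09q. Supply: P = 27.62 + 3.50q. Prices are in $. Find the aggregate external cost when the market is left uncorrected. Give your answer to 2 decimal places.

Market equilibrium (private): 27.62 + 3.50q = 252.61 - 4.09q → q_m = 29.6430.
Total external cost = ∫₀^{q_m} (7.32 + 0.82q) dq = 7.32×29.6430 + ½×0.82×29.6430² = 577.2568.

$577.26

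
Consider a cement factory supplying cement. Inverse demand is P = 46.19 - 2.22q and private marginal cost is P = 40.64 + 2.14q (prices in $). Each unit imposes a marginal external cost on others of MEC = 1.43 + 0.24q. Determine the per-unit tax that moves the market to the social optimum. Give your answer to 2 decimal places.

Social marginal cost = private MC + MEC = 42.07 + 2.38q.
Set SMC = demand: 42.07 + 2.38q = 46.19 - 2.22q → q* = 0.8957.
The Pigouvian tax equals MEC at q*: 1.43 + 0.24×0.8957 = 1.6450.

tax = $1.64 per unit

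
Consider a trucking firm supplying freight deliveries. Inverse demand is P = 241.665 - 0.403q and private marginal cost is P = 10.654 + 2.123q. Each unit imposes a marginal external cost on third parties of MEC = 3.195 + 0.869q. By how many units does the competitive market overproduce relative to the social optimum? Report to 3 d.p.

Market equilibrium (private): 10.654 + 2.123q = 241.665 - 0.403q → q_m = 91.4533.
Social marginal cost = private MC + MEC = 13.849 + 2.992q.
Set SMC = demand: 13.849 + 2.992q = 241.665 - 0.403q → q* = 67.1034.
Gap = |91.4533 − 67.1034| = 24.3499.

24.350 units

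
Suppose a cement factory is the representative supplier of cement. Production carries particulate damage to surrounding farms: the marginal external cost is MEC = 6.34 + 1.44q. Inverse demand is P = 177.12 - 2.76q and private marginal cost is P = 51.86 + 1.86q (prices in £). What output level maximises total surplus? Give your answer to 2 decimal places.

Social marginal cost = private MC + MEC = 58.20 + 3.30q.
Set SMC = demand: 58.20 + 3.30q = 177.12 - 2.76q → q* = 19.6238.

q* = 19.62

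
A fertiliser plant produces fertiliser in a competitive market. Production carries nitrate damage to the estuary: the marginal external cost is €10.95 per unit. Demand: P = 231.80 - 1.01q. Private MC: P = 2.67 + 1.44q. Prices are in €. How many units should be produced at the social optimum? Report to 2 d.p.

Social marginal cost = private MC + MEC = 13.62 + 1.44q.
Set SMC = demand: 13.62 + 1.44q = 231.80 - 1.01q → q* = 89.0531.

q* = 89.05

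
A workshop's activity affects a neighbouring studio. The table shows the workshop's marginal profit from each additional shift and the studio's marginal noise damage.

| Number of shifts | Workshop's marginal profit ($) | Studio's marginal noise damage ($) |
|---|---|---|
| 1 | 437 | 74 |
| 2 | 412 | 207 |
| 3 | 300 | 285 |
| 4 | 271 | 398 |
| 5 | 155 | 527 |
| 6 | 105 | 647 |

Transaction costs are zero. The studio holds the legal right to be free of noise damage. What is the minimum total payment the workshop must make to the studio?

$566

Efficient level: marginal profit ≥ marginal noise damage through level 3, so k* = 3.
With the studio holding the right, the workshop must at least compensate total damage at k*: 74 + 207 + 285 = 566.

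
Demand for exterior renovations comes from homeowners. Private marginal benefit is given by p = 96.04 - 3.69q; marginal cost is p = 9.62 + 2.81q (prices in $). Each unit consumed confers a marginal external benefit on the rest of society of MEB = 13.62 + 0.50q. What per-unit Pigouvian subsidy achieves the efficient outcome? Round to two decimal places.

subsidy = $21.96 per unit

Social marginal benefit = demand + MEB = 109.66 - 3.19q.
Set SMB = MC: 109.66 - 3.19q = 9.62 + 2.81q → q* = 16.6733.
The Pigouvian subsidy equals MEB at q*: 13.62 + 0.50×16.6733 = 21.9567.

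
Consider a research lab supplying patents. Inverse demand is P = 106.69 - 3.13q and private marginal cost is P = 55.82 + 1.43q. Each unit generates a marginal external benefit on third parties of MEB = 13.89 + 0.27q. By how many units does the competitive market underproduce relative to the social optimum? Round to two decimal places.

Market equilibrium (private): 55.82 + 1.43q = 106.69 - 3.13q → q_m = 11.1557.
Social marginal cost = private MC − MEB = 41.93 + 1.16q.
Set SMC = demand: 41.93 + 1.16q = 106.69 - 3.13q → q* = 15.0956.
Gap = |11.1557 − 15.0956| = 3.9399.

3.94 units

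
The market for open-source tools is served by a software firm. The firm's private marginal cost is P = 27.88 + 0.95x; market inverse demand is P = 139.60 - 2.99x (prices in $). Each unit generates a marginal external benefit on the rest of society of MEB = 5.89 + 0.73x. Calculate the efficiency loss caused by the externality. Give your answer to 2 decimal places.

Market equilibrium (private): 27.88 + 0.95x = 139.60 - 2.99x → x_m = 28.3553.
Social marginal cost = private MC − MEB = 21.99 + 0.22x.
Set SMC = demand: 21.99 + 0.22x = 139.60 - 2.99x → x* = 36.6386.
The welfare-loss triangle has base |x_m − x*| and height MEB(x_m) (the vertical gap between SMC and demand is zero at x* and MEB at x_m).
DWL = ½ × 8.2833 × 26.5894 = 110.1240.

DWL = $110.12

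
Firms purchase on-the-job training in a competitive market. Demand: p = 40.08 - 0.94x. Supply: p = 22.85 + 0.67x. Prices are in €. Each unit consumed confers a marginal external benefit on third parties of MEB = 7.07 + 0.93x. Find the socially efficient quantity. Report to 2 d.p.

x* = 35.74

Social marginal benefit = demand + MEB = 47.15 - 0.01x.
Set SMB = MC: 47.15 - 0.01x = 22.85 + 0.67x → x* = 35.7353.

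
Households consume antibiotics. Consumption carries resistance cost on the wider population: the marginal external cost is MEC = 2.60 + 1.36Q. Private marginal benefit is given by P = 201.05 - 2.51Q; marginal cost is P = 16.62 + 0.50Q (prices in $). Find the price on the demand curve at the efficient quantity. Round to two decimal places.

P = $96.61

Social marginal benefit = demand − MEC = 198.45 - 3.87Q.
Set SMB = MC: 198.45 - 3.87Q = 16.62 + 0.50Q → Q* = 41.6087.
Consumer price on the demand curve at Q*: 201.05 − 2.51×41.6087 = 96.6122.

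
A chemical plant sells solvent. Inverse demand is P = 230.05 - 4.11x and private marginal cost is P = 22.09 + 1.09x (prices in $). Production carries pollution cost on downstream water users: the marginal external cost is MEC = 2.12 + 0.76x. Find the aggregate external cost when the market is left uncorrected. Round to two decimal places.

Market equilibrium (private): 22.09 + 1.09x = 230.05 - 4.11x → x_m = 39.9923.
Total external cost = ∫₀^{x_m} (2.12 + 0.76x) dx = 2.12×39.9923 + ½×0.76×39.9923² = 692.5496.

$692.55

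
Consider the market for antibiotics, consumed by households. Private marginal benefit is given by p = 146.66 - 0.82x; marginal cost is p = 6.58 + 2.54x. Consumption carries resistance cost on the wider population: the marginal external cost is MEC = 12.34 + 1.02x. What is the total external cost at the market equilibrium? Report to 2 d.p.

1400.89

Market equilibrium (private): 6.58 + 2.54x = 146.66 - 0.82x → x_m = 41.6905.
Total external cost = ∫₀^{x_m} (12.34 + 1.02x) dx = 12.34×41.6905 + ½×1.02×41.6905² = 1400.8906.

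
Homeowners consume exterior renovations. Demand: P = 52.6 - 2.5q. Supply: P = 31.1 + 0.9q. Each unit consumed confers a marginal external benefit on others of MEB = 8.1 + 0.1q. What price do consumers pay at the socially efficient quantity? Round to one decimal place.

P = 30.2

Social marginal benefit = demand + MEB = 60.7 - 2.4q.
Set SMB = MC: 60.7 - 2.4q = 31.1 + 0.9q → q* = 8.9697.
Consumer price on the demand curve at q*: 52.6 − 2.5×8.9697 = 30.1758.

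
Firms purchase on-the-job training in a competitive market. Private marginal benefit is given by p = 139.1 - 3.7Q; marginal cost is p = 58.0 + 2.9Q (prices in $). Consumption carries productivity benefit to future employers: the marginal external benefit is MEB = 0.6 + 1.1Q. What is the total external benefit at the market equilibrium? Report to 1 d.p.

$90.4

Market equilibrium (private): 58.0 + 2.9Q = 139.1 - 3.7Q → Q_m = 12.2879.
Total external benefit = ∫₀^{Q_m} (0.6 + 1.1Q) dQ = 0.6×12.2879 + ½×1.1×12.2879² = 90.4186.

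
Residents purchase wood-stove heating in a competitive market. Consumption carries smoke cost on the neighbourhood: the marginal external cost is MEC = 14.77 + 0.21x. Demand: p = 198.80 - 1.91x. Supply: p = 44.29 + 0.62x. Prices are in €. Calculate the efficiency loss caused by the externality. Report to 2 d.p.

DWL = €138.96

Market equilibrium (private): 44.29 + 0.62x = 198.80 - 1.91x → x_m = 61.0711.
Social marginal benefit = demand − MEC = 184.03 - 2.12x.
Set SMB = MC: 184.03 - 2.12x = 44.29 + 0.62x → x* = 51.0000.
Height of the DWL triangle at x_m is MC(x_m) − SMB(x_m) = MEC(x_m) = 27.5949.
DWL = ½ × 10.0711 × 27.5949 = 138.9555.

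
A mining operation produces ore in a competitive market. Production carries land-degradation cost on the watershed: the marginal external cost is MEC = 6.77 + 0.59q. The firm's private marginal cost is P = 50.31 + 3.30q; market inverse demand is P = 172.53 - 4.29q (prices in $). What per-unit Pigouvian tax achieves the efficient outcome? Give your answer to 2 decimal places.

tax = $15.10 per unit

Social marginal cost = private MC + MEC = 57.08 + 3.89q.
Set SMC = demand: 57.08 + 3.89q = 172.53 - 4.29q → q* = 14.1137.
The Pigouvian tax equals MEC at q*: 6.77 + 0.59×14.1137 = 15.0971.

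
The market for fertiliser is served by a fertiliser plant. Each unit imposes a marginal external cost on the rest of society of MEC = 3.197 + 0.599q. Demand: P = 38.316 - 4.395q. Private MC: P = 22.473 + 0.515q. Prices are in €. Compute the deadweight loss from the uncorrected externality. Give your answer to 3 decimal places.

Market equilibrium (private): 22.473 + 0.515q = 38.316 - 4.395q → q_m = 3.2267.
Social marginal cost = private MC + MEC = 25.670 + 1.114q.
Set SMC = demand: 25.670 + 1.114q = 38.316 - 4.395q → q* = 2.2955.
The loss is the area between SMC and demand from q* to q_m; with linear curves that's a triangle of height MEC(q_m).
DWL = ½ × 0.9312 × 5.1298 = 2.3884.

DWL = €2.388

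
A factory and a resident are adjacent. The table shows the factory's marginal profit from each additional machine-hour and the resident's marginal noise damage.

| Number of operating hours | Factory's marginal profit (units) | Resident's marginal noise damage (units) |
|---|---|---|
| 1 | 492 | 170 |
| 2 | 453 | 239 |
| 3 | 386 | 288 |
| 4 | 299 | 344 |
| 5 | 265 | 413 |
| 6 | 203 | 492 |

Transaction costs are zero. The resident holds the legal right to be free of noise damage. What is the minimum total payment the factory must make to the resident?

697

Efficient level: marginal profit ≥ marginal noise damage through level 3, so k* = 3.
With the resident holding the right, the factory must at least compensate total damage at k*: 170 + 239 + 288 = 697.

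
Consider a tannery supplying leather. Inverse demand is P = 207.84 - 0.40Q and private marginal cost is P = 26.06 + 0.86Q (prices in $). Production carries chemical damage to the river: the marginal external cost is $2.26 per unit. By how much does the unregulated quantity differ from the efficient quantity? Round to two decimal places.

1.79 units

Market equilibrium (private): 26.06 + 0.86Q = 207.84 - 0.40Q → Q_m = 144.2698.
Social marginal cost = private MC + MEC = 28.32 + 0.86Q.
Set SMC = demand: 28.32 + 0.86Q = 207.84 - 0.40Q → Q* = 142.4762.
Gap = |144.2698 − 142.4762| = 1.7936.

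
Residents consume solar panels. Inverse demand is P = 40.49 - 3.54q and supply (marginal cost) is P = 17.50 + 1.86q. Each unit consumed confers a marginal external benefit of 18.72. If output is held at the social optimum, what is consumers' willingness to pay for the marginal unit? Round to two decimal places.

Social marginal benefit = demand + MEB = 59.21 - 3.54q.
Set SMB = MC: 59.21 - 3.54q = 17.50 + 1.86q → q* = 7.7241.
Consumer price on the demand curve at q*: 40.49 − 3.54×7.7241 = 13.1467.

P = 13.15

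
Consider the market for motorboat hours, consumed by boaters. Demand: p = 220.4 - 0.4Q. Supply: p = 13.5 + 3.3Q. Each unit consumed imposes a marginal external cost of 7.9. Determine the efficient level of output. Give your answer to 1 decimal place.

Social marginal benefit = demand − MEC = 212.5 - 0.4Q.
Set SMB = MC: 212.5 - 0.4Q = 13.5 + 3.3Q → Q* = 53.7838.

Q* = 53.8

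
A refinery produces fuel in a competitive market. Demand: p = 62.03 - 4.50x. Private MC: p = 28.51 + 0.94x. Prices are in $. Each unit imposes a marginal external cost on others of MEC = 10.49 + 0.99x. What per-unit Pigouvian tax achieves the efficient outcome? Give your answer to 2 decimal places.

Social marginal cost = private MC + MEC = 39.00 + 1.93x.
Set SMC = demand: 39.00 + 1.93x = 62.03 - 4.50x → x* = 3.5816.
The Pigouvian tax equals MEC at x*: 10.49 + 0.99×3.5816 = 14.0358.

tax = $14.04 per unit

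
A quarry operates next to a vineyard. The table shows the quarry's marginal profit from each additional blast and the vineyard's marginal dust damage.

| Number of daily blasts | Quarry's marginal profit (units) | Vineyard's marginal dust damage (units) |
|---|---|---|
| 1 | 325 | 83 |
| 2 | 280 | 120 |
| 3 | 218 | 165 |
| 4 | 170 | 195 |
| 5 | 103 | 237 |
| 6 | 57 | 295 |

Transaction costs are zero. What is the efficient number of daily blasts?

Bargaining reaches the level where marginal profit last exceeds marginal dust damage.
That holds through level 3 (218 ≥ 165) but not at 4 (170 < 195).

3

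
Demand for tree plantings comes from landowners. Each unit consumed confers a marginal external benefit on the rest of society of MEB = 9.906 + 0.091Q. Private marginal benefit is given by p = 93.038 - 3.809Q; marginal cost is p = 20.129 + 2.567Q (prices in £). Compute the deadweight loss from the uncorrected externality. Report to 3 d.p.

DWL = £9.533

Market equilibrium (private): 20.129 + 2.567Q = 93.038 - 3.809Q → Q_m = 11.4349.
Social marginal benefit = demand + MEB = 102.944 - 3.718Q.
Set SMB = MC: 102.944 - 3.718Q = 20.129 + 2.567Q → Q* = 13.1766.
Height of the DWL triangle at Q_m is SMB(Q_m) − MC(Q_m) = MEB(Q_m) = 10.9466.
DWL = ½ × 1.7417 × 10.9466 = 9.5328.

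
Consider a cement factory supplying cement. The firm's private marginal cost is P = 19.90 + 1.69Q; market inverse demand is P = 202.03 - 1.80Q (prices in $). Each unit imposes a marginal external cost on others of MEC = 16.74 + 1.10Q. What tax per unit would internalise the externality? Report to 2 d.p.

Social marginal cost = private MC + MEC = 36.64 + 2.79Q.
Set SMC = demand: 36.64 + 2.79Q = 202.03 - 1.80Q → Q* = 36.0327.
The Pigouvian tax equals MEC at Q*: 16.74 + 1.10×36.0327 = 56.3760.

tax = $56.38 per unit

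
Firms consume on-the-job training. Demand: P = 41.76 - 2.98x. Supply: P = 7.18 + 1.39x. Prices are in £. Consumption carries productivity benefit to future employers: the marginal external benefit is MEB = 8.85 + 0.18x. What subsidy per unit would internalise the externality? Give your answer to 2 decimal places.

subsidy = £10.72 per unit

Social marginal benefit = demand + MEB = 50.61 - 2.80x.
Set SMB = MC: 50.61 - 2.80x = 7.18 + 1.39x → x* = 10.3652.
The Pigouvian subsidy equals MEB at x*: 8.85 + 0.18×10.3652 = 10.7157.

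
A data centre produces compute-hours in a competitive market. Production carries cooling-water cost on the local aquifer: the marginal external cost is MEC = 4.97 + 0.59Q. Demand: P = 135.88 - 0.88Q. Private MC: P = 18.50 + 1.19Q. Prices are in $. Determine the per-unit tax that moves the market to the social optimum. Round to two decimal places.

tax = $29.90 per unit

Social marginal cost = private MC + MEC = 23.47 + 1.78Q.
Set SMC = demand: 23.47 + 1.78Q = 135.88 - 0.88Q → Q* = 42.2594.
The Pigouvian tax equals MEC at Q*: 4.97 + 0.59×42.2594 = 29.9030.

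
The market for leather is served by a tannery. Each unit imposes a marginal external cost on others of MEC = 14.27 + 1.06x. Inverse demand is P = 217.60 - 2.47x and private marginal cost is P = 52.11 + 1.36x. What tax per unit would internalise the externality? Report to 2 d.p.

tax = 47.05 per unit

Social marginal cost = private MC + MEC = 66.38 + 2.42x.
Set SMC = demand: 66.38 + 2.42x = 217.60 - 2.47x → x* = 30.9243.
The Pigouvian tax equals MEC at x*: 14.27 + 1.06×30.9243 = 47.0498.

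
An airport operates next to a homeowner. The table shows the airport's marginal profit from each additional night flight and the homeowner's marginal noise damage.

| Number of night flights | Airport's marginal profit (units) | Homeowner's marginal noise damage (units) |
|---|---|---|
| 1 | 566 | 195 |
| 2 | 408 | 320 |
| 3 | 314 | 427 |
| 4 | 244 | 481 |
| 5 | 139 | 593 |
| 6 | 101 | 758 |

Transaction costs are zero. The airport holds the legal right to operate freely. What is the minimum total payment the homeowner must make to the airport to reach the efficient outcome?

Left alone the airport would choose level 6 (marginal profit stays positive).
Efficient level: k* = 2 (marginal profit ≥ marginal noise damage through 2).
The homeowner must at least cover the airport's forgone profit from cutting 6→2: 314 + 244 + 139 + 101 = 798.

798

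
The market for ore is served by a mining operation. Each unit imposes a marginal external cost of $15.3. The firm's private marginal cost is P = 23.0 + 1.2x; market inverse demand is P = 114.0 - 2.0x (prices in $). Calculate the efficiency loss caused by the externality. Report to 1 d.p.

DWL = $36.6

Market equilibrium (private): 23.0 + 1.2x = 114.0 - 2.0x → x_m = 28.4375.
Social marginal cost = private MC + MEC = 38.3 + 1.2x.
Set SMC = demand: 38.3 + 1.2x = 114.0 - 2.0x → x* = 23.6563.
The loss is the area between SMC and demand from x* to x_m; with linear curves that's a triangle of height MEC(x_m).
DWL = ½ × 4.7812 × 15.3000 = 36.5762.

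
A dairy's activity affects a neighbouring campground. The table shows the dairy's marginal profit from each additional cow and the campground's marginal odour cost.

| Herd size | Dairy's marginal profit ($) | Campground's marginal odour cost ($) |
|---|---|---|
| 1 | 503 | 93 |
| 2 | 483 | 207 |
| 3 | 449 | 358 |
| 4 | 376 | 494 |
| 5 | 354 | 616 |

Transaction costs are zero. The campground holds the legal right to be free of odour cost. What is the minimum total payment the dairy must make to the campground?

Efficient level: marginal profit ≥ marginal odour cost through level 3, so k* = 3.
With the campground holding the right, the dairy must at least compensate total damage at k*: 93 + 207 + 358 = 658.

$658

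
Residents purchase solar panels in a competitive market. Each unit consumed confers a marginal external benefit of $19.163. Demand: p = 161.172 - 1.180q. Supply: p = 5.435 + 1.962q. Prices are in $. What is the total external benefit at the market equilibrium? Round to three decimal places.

$949.837

Market equilibrium (private): 5.435 + 1.962q = 161.172 - 1.180q → q_m = 49.5662.
Total external benefit = MEB × q_m = 19.163 × 49.5662 = 949.8371.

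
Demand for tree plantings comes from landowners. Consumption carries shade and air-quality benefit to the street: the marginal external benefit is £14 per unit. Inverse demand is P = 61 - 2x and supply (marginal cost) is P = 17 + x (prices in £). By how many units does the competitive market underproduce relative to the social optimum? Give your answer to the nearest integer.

Market equilibrium (private): 17 + x = 61 - 2x → x_m = 14.6667.
Social marginal benefit = demand + MEB = 75 - 2x.
Set SMB = MC: 75 - 2x = 17 + x → x* = 19.3333.
Gap = |14.6667 − 19.3333| = 4.6666.

5 units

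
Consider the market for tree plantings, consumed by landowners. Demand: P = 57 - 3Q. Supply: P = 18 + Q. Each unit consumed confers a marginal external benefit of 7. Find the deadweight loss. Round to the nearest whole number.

DWL = 6

Market equilibrium (private): 18 + Q = 57 - 3Q → Q_m = 9.7500.
Social marginal benefit = demand + MEB = 64 - 3Q.
Set SMB = MC: 64 - 3Q = 18 + Q → Q* = 11.5000.
The loss is the area between SMB and MC from Q* to Q_m; with linear curves that's a triangle of height MEB(Q_m).
DWL = ½ × 1.7500 × 7.0000 = 6.1250.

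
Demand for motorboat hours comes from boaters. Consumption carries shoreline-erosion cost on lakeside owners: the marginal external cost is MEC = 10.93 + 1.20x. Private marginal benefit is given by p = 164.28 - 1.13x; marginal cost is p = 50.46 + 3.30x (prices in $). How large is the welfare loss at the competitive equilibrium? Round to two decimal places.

DWL = $154.89

Market equilibrium (private): 50.46 + 3.30x = 164.28 - 1.13x → x_m = 25.6930.
Social marginal benefit = demand − MEC = 153.35 - 2.33x.
Set SMB = MC: 153.35 - 2.33x = 50.46 + 3.30x → x* = 18.2753.
The welfare-loss triangle has base |x_m − x*| and height MEC(x_m) (the vertical gap between SMB and MC is zero at x* and MEC at x_m).
DWL = ½ × 7.4177 × 41.7616 = 154.8875.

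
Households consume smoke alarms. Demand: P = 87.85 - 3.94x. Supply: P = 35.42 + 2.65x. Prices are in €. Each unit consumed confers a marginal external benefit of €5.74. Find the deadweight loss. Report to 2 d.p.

Market equilibrium (private): 35.42 + 2.65x = 87.85 - 3.94x → x_m = 7.9560.
Social marginal benefit = demand + MEB = 93.59 - 3.94x.
Set SMB = MC: 93.59 - 3.94x = 35.42 + 2.65x → x* = 8.8270.
The welfare-loss triangle has base |x_m − x*| and height MEB(x_m) (the vertical gap between SMB and MC is zero at x* and MEB at x_m).
DWL = ½ × 0.8710 × 5.7400 = 2.4998.

DWL = €2.50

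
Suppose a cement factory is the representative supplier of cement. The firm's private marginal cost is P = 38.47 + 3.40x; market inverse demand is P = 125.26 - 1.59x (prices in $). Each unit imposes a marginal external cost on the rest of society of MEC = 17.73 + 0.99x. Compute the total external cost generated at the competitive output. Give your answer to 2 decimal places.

Market equilibrium (private): 38.47 + 3.40x = 125.26 - 1.59x → x_m = 17.3928.
Total external cost = ∫₀^{x_m} (17.73 + 0.99x) dx = 17.73×17.3928 + ½×0.99×17.3928² = 458.1165.

$458.12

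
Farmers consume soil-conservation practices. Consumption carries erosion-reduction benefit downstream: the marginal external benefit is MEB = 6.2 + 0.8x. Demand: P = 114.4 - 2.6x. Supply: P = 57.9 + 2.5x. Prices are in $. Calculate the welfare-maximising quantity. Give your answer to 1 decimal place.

Social marginal benefit = demand + MEB = 120.6 - 1.8x.
Set SMB = MC: 120.6 - 1.8x = 57.9 + 2.5x → x* = 14.5814.

x* = 14.6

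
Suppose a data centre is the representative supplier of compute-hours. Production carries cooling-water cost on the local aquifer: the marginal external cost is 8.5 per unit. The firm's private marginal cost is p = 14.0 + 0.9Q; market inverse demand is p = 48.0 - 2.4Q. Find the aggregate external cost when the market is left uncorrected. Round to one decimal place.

Market equilibrium (private): 14.0 + 0.9Q = 48.0 - 2.4Q → Q_m = 10.3030.
Total external cost = MEC × Q_m = 8.5 × 10.3030 = 87.5755.

87.6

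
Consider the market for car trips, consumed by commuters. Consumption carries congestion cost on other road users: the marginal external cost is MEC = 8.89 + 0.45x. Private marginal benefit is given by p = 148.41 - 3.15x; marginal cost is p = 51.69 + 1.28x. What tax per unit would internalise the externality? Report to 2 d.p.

tax = 16.99 per unit

Social marginal benefit = demand − MEC = 139.52 - 3.60x.
Set SMB = MC: 139.52 - 3.60x = 51.69 + 1.28x → x* = 17.9980.
The Pigouvian tax equals MEC at x*: 8.89 + 0.45×17.9980 = 16.9891.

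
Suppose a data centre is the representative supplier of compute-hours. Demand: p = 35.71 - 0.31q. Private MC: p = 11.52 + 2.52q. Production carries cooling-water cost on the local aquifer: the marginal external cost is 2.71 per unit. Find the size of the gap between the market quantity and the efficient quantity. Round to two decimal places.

Market equilibrium (private): 11.52 + 2.52q = 35.71 - 0.31q → q_m = 8.5477.
Social marginal cost = private MC + MEC = 14.23 + 2.52q.
Set SMC = demand: 14.23 + 2.52q = 35.71 - 0.31q → q* = 7.5901.
Gap = |8.5477 − 7.5901| = 0.9576.

0.96 units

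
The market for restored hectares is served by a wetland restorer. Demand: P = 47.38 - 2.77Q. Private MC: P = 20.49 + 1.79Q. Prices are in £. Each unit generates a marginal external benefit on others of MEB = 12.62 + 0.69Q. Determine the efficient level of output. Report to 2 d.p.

Social marginal cost = private MC − MEB = 7.87 + 1.10Q.
Set SMC = demand: 7.87 + 1.10Q = 47.38 - 2.77Q → Q* = 10.2093.

Q* = 10.21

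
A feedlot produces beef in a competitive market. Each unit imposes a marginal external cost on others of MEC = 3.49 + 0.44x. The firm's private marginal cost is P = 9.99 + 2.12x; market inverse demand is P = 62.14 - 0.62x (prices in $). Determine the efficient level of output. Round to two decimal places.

x* = 15.30

Social marginal cost = private MC + MEC = 13.48 + 2.56x.
Set SMC = demand: 13.48 + 2.56x = 62.14 - 0.62x → x* = 15.3019.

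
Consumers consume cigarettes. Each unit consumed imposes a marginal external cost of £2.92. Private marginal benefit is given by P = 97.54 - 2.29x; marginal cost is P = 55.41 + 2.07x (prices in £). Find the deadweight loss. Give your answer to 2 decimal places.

DWL = £0.98

Market equilibrium (private): 55.41 + 2.07x = 97.54 - 2.29x → x_m = 9.6628.
Social marginal benefit = demand − MEC = 94.62 - 2.29x.
Set SMB = MC: 94.62 - 2.29x = 55.41 + 2.07x → x* = 8.9931.
Between x* and x_m the wedge MC − SMB runs linearly from 0 to MEC(x_m), so the loss is a triangle.
DWL = ½ × 0.6697 × 2.9200 = 0.9778.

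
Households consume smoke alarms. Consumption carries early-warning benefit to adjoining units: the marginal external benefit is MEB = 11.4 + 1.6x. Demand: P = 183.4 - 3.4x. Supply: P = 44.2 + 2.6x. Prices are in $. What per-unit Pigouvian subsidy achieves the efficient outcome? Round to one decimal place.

subsidy = $66.2 per unit

Social marginal benefit = demand + MEB = 194.8 - 1.8x.
Set SMB = MC: 194.8 - 1.8x = 44.2 + 2.6x → x* = 34.2273.
The Pigouvian subsidy equals MEB at x*: 11.4 + 1.6×34.2273 = 66.1637.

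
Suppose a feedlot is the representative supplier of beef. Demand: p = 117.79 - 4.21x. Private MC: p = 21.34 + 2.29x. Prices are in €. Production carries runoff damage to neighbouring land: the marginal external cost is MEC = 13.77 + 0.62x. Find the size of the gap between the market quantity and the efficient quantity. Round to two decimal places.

3.23 units

Market equilibrium (private): 21.34 + 2.29x = 117.79 - 4.21x → x_m = 14.8385.
Social marginal cost = private MC + MEC = 35.11 + 2.91x.
Set SMC = demand: 35.11 + 2.91x = 117.79 - 4.21x → x* = 11.6124.
Gap = |14.8385 − 11.6124| = 3.2261.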